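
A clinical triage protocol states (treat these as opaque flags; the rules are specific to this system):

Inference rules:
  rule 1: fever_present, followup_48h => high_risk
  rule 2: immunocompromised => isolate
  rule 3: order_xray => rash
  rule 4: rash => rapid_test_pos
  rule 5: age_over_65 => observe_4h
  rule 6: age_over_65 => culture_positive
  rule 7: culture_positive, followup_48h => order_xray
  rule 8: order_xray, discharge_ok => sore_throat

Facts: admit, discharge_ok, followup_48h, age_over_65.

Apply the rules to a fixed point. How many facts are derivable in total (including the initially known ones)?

10

Round 1 — rule 5, rule 6, derive observe_4h, culture_positive.
Round 2 — rule 7, derive order_xray.
Round 3 — rule 3, rule 8, derive rash, sore_throat.
Round 4 — rule 4, derive rapid_test_pos.
Closure: {admit, age_over_65, culture_positive, discharge_ok, followup_48h, observe_4h, order_xray, rapid_test_pos, rash, sore_throat} — 10 facts.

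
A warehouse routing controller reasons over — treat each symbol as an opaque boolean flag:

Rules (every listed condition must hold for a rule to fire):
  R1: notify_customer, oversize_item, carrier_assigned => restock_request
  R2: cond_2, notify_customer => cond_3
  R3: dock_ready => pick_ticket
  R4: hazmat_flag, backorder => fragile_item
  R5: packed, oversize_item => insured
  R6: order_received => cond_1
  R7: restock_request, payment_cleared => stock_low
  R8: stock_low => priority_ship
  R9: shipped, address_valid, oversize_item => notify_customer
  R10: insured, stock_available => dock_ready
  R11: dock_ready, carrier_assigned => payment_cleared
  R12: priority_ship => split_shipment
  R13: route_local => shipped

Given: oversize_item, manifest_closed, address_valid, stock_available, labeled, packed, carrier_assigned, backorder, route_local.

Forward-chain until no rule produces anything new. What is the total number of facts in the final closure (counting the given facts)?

Round 1: R5 [packed, oversize_item => insured]; R13 [route_local => shipped]. Adds insured, shipped.
Round 2: R9 [shipped, address_valid, oversize_item => notify_customer]; R10 [insured, stock_available => dock_ready]. Adds notify_customer, dock_ready.
Round 3: R1 [notify_customer, oversize_item, carrier_assigned => restock_request]; R3 [dock_ready => pick_ticket]; R11 [dock_ready, carrier_assigned => payment_cleared]. Adds restock_request, pick_ticket, payment_cleared.
Round 4: R7 [restock_request, payment_cleared => stock_low]. Adds stock_low.
Round 5: R8 [stock_low => priority_ship]. Adds priority_ship.
Round 6: R12 [priority_ship => split_shipment]. Adds split_shipment.
Closure: {address_valid, backorder, carrier_assigned, dock_ready, insured, labeled, manifest_closed, notify_customer, oversize_item, packed, payment_cleared, pick_ticket, priority_ship, restock_request, route_local, shipped, split_shipment, stock_available, stock_low} — 19 facts.

19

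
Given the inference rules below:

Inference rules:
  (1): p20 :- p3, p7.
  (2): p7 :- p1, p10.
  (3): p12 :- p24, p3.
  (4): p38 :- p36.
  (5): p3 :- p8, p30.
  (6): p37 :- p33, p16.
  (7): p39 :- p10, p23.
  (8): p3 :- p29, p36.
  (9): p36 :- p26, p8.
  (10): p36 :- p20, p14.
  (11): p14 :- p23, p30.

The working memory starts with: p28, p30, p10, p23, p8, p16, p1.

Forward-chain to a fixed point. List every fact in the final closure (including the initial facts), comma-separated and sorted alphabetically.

Round 1: (2) [p7 :- p1, p10.]; (5) [p3 :- p8, p30.]; (7) [p39 :- p10, p23.]; (11) [p14 :- p23, p30.]. Adds p7, p3, p39, p14.
Round 2: (1) [p20 :- p3, p7.]. Adds p20.
Round 3: (10) [p36 :- p20, p14.]. Adds p36.
Round 4: (4) [p38 :- p36.]. Adds p38.

p1, p10, p14, p16, p20, p23, p28, p3, p30, p36, p38, p39, p7, p8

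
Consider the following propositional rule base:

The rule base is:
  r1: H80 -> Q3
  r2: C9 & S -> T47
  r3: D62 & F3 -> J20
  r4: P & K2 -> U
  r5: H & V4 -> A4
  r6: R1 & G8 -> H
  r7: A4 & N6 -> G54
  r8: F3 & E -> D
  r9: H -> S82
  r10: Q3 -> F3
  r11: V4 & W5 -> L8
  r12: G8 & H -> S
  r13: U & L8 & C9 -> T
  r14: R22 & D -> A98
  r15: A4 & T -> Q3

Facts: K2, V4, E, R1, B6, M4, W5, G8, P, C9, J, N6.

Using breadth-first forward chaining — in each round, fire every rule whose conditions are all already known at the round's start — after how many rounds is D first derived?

Round 1: r4 [P & K2 -> U]; r6 [R1 & G8 -> H]; r11 [V4 & W5 -> L8]. New: U, H, L8.
Round 2: r5 [H & V4 -> A4]; r9 [H -> S82]; r12 [G8 & H -> S]; r13 [U & L8 & C9 -> T]. New: A4, S82, S, T.
Round 3: r2 [C9 & S -> T47]; r7 [A4 & N6 -> G54]; r15 [A4 & T -> Q3]. New: T47, G54, Q3.
Round 4: r10 [Q3 -> F3]. New: F3.
Round 5: r8 [F3 & E -> D]. New: D.
D first appears in round 5.

5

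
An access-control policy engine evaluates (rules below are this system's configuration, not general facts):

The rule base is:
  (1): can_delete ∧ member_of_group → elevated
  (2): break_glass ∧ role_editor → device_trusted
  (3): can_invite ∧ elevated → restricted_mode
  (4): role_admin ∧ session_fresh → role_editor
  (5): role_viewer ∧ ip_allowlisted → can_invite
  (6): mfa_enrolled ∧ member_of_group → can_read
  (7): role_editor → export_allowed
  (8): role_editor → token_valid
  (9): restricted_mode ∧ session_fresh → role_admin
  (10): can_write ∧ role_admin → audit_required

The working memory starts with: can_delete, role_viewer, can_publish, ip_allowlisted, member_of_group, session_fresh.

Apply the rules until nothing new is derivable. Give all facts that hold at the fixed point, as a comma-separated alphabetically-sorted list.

Round 1 fires (1), (5), giving elevated, can_invite.
Round 2 fires (3), giving restricted_mode.
Round 3 fires (9), giving role_admin.
Round 4 fires (4), giving role_editor.
Round 5 fires (7), (8), giving export_allowed, token_valid.

can_delete, can_invite, can_publish, elevated, export_allowed, ip_allowlisted, member_of_group, restricted_mode, role_admin, role_editor, role_viewer, session_fresh, token_valid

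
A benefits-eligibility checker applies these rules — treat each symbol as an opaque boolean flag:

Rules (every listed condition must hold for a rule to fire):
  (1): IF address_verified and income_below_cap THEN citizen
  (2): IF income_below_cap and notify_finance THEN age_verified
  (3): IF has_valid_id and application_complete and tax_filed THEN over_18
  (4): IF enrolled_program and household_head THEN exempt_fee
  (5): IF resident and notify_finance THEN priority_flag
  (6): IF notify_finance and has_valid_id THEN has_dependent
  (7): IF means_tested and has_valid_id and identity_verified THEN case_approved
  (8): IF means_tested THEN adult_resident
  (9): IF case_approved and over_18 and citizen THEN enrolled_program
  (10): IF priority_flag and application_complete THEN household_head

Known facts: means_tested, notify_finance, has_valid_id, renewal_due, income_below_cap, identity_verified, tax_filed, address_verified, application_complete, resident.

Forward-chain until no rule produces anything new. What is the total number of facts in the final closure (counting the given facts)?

Round 1 fires (1), (2), (3), (5), (6), (7), (8), giving citizen, age_verified, over_18, priority_flag, has_dependent, case_approved, adult_resident.
Round 2 fires (9), (10), giving enrolled_program, household_head.
Round 3 fires (4), giving exempt_fee.
Closure: {address_verified, adult_resident, age_verified, application_complete, case_approved, citizen, enrolled_program, exempt_fee, has_dependent, has_valid_id, household_head, identity_verified, income_below_cap, means_tested, notify_finance, over_18, priority_flag, renewal_due, resident, tax_filed} — 20 facts.

20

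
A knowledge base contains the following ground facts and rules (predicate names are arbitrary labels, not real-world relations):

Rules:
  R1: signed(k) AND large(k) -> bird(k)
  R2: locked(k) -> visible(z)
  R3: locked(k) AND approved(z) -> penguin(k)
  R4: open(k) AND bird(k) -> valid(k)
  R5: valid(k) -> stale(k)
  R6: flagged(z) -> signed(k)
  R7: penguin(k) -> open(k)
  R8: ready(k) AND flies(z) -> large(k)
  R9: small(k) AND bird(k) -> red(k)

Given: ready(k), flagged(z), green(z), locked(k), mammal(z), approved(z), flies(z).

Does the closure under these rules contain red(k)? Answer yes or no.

Round 1 fires R2, R3, R6, R8, giving visible(z), penguin(k), signed(k), large(k).
Round 2 fires R1, R7, giving bird(k), open(k).
Round 3 fires R4, giving valid(k).
Round 4 fires R5, giving stale(k).
Fixed point reached. red(k) is concluded only by R9; R9 needs small(k) (never derived).

no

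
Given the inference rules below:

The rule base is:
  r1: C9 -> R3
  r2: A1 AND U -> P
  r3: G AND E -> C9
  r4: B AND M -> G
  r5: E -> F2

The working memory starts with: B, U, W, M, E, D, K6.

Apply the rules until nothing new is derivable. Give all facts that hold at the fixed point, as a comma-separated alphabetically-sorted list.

Round 1: r4 [B AND M -> G]; r5 [E -> F2]. New: G, F2.
Round 2: r3 [G AND E -> C9]. New: C9.
Round 3: r1 [C9 -> R3]. New: R3.

B, C9, D, E, F2, G, K6, M, R3, U, W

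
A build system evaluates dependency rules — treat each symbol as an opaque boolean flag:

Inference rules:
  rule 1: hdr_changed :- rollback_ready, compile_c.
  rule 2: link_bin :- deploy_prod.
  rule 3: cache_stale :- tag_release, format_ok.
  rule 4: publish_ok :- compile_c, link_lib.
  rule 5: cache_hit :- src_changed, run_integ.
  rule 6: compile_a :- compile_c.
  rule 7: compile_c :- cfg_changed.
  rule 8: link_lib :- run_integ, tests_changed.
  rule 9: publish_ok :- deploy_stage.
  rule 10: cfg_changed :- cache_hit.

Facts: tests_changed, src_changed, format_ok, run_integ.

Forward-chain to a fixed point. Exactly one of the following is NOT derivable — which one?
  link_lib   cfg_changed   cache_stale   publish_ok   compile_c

Round 1 — rule 5, rule 8, derive cache_hit, link_lib.
Round 2 — rule 10, derive cfg_changed.
Round 3 — rule 7, derive compile_c.
Round 4 — rule 4, rule 6, derive publish_ok, compile_a.
Derived: compile_c (round 3), cfg_changed (round 2), link_lib (round 1), publish_ok (round 4). cache_stale never appears in any round.

cache_stale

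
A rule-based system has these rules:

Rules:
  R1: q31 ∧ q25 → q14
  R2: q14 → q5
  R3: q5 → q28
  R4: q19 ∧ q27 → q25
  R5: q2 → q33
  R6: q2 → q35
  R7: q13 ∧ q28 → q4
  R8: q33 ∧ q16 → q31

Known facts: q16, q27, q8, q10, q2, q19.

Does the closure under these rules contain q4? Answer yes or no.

no

Round 1 fires R4, R5, R6, giving q25, q33, q35.
Round 2 fires R8, giving q31.
Round 3 fires R1, giving q14.
Round 4 fires R2, giving q5.
Round 5 fires R3, giving q28.
Fixed point reached. q4 is concluded only by R7; R7 needs q13 (never derived).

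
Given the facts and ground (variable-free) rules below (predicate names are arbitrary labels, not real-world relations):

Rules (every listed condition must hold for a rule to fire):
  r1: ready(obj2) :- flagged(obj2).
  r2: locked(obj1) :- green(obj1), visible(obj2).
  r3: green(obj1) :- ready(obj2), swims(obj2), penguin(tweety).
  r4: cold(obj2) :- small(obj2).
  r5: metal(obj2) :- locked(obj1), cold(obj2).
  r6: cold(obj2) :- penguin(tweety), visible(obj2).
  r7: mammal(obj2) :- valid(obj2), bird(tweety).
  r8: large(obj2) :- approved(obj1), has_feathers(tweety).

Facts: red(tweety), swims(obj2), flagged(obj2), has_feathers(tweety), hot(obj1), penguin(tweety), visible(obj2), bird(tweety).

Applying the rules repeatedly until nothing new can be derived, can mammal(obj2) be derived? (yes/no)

no

Round 1 fires r1, r6, giving ready(obj2), cold(obj2).
Round 2 fires r3, giving green(obj1).
Round 3 fires r2, giving locked(obj1).
Round 4 fires r5, giving metal(obj2).
Fixed point reached. mammal(obj2) is concluded only by r7; r7 needs valid(obj2) (never derived).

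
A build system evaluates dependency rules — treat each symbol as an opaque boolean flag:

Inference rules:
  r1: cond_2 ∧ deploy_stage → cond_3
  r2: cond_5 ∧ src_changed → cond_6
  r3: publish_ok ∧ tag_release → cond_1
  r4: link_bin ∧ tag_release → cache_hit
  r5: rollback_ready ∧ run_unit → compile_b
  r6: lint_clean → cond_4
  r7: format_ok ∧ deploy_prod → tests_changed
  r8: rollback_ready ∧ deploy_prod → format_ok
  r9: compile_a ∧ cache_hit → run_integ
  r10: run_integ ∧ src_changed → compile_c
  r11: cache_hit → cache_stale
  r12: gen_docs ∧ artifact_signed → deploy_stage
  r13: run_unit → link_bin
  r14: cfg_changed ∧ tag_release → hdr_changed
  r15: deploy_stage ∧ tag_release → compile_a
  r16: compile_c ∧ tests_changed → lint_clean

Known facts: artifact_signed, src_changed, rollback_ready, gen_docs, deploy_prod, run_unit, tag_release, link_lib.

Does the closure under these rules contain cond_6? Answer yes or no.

no

[1] r5 [rollback_ready ∧ run_unit → compile_b]; r8 [rollback_ready ∧ deploy_prod → format_ok]; r12 [gen_docs ∧ artifact_signed → deploy_stage]; r13 [run_unit → link_bin]. ⇒ new: compile_b, format_ok, deploy_stage, link_bin.
[2] r4 [link_bin ∧ tag_release → cache_hit]; r7 [format_ok ∧ deploy_prod → tests_changed]; r15 [deploy_stage ∧ tag_release → compile_a]. ⇒ new: cache_hit, tests_changed, compile_a.
[3] r9 [compile_a ∧ cache_hit → run_integ]; r11 [cache_hit → cache_stale]. ⇒ new: run_integ, cache_stale.
[4] r10 [run_integ ∧ src_changed → compile_c]. ⇒ new: compile_c.
[5] r16 [compile_c ∧ tests_changed → lint_clean]. ⇒ new: lint_clean.
[6] r6 [lint_clean → cond_4]. ⇒ new: cond_4.
Fixed point reached. cond_6 is concluded only by r2; r2 needs cond_5 (never derived).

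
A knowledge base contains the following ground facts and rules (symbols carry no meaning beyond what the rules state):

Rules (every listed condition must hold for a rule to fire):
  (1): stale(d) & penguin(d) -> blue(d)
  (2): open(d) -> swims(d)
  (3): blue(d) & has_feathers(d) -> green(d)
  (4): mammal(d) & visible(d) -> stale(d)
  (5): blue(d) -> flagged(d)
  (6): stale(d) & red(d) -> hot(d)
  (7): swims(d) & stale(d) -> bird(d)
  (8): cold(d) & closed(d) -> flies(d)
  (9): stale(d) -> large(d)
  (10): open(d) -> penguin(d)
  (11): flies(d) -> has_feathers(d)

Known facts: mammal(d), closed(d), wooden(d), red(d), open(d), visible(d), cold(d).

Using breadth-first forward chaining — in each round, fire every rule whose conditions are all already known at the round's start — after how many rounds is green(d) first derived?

Round 1 — (2), (4), (8), (10), derive swims(d), stale(d), flies(d), penguin(d).
Round 2 — (1), (6), (7), (9), (11), derive blue(d), hot(d), bird(d), large(d), has_feathers(d).
Round 3 — (3), (5), derive green(d), flagged(d).
green(d) first appears in round 3.

3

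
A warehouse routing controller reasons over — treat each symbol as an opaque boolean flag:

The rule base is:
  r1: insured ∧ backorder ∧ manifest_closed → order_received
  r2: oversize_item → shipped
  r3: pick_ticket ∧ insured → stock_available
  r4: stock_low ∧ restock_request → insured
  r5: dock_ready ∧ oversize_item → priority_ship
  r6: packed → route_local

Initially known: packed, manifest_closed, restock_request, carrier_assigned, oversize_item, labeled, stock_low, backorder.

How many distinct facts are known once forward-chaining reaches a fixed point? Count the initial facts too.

12

[1] r2 [oversize_item → shipped]; r4 [stock_low ∧ restock_request → insured]; r6 [packed → route_local]. ⇒ new: shipped, insured, route_local.
[2] r1 [insured ∧ backorder ∧ manifest_closed → order_received]. ⇒ new: order_received.
Closure: {backorder, carrier_assigned, insured, labeled, manifest_closed, order_received, oversize_item, packed, restock_request, route_local, shipped, stock_low} — 12 facts.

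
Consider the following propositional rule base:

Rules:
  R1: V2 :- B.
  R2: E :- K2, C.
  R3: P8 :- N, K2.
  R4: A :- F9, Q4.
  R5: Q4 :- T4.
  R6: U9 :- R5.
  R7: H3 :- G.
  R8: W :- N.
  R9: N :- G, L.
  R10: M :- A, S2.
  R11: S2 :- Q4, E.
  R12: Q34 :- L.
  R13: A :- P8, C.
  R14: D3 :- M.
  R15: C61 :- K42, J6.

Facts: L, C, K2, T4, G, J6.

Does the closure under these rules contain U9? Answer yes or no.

no

Round 1 fires R2, R5, R7, R9, R12, giving E, Q4, H3, N, Q34.
Round 2 fires R3, R8, R11, giving P8, W, S2.
Round 3 fires R13, giving A.
Round 4 fires R10, giving M.
Round 5 fires R14, giving D3.
Fixed point reached. U9 is concluded only by R6; R6 needs R5 (never derived).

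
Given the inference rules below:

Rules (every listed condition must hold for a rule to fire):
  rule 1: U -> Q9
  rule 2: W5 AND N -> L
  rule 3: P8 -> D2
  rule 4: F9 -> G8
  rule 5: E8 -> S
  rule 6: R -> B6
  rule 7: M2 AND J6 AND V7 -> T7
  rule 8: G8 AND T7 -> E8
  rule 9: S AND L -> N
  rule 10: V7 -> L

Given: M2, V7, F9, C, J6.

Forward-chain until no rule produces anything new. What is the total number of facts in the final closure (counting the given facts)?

11

Round 1: rule 4 [F9 -> G8]; rule 7 [M2 AND J6 AND V7 -> T7]; rule 10 [V7 -> L]. New: G8, T7, L.
Round 2: rule 8 [G8 AND T7 -> E8]. New: E8.
Round 3: rule 5 [E8 -> S]. New: S.
Round 4: rule 9 [S AND L -> N]. New: N.
Closure: {C, E8, F9, G8, J6, L, M2, N, S, T7, V7} — 11 facts.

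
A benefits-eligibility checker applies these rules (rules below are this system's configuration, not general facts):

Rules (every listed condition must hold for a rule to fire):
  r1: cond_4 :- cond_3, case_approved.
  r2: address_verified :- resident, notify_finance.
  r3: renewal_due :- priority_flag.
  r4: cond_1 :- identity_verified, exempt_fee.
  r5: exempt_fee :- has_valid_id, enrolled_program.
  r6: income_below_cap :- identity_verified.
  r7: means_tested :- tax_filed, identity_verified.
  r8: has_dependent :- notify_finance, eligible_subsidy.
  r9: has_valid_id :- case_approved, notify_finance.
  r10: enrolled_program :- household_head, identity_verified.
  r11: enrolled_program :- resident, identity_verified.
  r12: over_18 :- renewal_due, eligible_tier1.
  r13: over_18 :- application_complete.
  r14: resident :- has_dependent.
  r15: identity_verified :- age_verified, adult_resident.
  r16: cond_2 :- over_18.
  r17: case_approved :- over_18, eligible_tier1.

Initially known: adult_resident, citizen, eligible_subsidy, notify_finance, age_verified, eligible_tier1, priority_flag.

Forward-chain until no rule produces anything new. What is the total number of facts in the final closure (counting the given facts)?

Round 1 — r3, r8, r15, derive renewal_due, has_dependent, identity_verified.
Round 2 — r6, r12, r14, derive income_below_cap, over_18, resident.
Round 3 — r2, r11, r16, r17, derive address_verified, enrolled_program, cond_2, case_approved.
Round 4 — r9, derive has_valid_id.
Round 5 — r5, derive exempt_fee.
Round 6 — r4, derive cond_1.
Closure: {address_verified, adult_resident, age_verified, case_approved, citizen, cond_1, cond_2, eligible_subsidy, eligible_tier1, enrolled_program, exempt_fee, has_dependent, has_valid_id, identity_verified, income_below_cap, notify_finance, over_18, priority_flag, renewal_due, resident} — 20 facts.

20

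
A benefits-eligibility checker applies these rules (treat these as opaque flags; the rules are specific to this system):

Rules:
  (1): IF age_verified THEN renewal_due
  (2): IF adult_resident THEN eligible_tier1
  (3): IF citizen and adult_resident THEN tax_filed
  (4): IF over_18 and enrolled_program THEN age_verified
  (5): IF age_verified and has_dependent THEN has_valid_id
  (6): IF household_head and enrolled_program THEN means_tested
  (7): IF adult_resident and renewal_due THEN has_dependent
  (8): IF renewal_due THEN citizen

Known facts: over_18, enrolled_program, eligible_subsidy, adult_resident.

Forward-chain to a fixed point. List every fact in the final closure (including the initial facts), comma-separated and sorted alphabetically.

adult_resident, age_verified, citizen, eligible_subsidy, eligible_tier1, enrolled_program, has_dependent, has_valid_id, over_18, renewal_due, tax_filed

Round 1: (2) [IF adult_resident THEN eligible_tier1]; (4) [IF over_18 and enrolled_program THEN age_verified]. New: eligible_tier1, age_verified.
Round 2: (1) [IF age_verified THEN renewal_due]. New: renewal_due.
Round 3: (7) [IF adult_resident and renewal_due THEN has_dependent]; (8) [IF renewal_due THEN citizen]. New: has_dependent, citizen.
Round 4: (3) [IF citizen and adult_resident THEN tax_filed]; (5) [IF age_verified and has_dependent THEN has_valid_id]. New: tax_filed, has_valid_id.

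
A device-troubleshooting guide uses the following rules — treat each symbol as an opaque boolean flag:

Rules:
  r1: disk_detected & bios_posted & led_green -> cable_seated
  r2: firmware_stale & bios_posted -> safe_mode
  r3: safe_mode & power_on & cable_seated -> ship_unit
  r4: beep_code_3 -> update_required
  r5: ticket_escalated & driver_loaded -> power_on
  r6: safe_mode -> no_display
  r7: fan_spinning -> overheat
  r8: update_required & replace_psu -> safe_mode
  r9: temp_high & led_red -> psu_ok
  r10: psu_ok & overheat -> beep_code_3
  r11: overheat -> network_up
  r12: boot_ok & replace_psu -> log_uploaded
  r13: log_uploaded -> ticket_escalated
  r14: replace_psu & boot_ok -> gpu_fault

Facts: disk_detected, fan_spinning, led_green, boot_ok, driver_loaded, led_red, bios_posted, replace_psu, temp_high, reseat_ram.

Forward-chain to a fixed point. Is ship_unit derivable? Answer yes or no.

yes

Round 1: r1 [disk_detected & bios_posted & led_green -> cable_seated]; r7 [fan_spinning -> overheat]; r9 [temp_high & led_red -> psu_ok]; r12 [boot_ok & replace_psu -> log_uploaded]; r14 [replace_psu & boot_ok -> gpu_fault]. New: cable_seated, overheat, psu_ok, log_uploaded, gpu_fault.
Round 2: r10 [psu_ok & overheat -> beep_code_3]; r11 [overheat -> network_up]; r13 [log_uploaded -> ticket_escalated]. New: beep_code_3, network_up, ticket_escalated.
Round 3: r4 [beep_code_3 -> update_required]; r5 [ticket_escalated & driver_loaded -> power_on]. New: update_required, power_on.
Round 4: r8 [update_required & replace_psu -> safe_mode]. New: safe_mode.
Round 5: r3 [safe_mode & power_on & cable_seated -> ship_unit]; r6 [safe_mode -> no_display]. New: ship_unit, no_display.
ship_unit appears in round 5, so it is derivable.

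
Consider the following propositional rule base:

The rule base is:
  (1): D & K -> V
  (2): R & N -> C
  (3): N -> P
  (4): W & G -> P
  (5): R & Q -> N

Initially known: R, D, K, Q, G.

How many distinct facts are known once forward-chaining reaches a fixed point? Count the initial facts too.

9

Round 1 — (1), (5), derive V, N.
Round 2 — (2), (3), derive C, P.
Closure: {C, D, G, K, N, P, Q, R, V} — 9 facts.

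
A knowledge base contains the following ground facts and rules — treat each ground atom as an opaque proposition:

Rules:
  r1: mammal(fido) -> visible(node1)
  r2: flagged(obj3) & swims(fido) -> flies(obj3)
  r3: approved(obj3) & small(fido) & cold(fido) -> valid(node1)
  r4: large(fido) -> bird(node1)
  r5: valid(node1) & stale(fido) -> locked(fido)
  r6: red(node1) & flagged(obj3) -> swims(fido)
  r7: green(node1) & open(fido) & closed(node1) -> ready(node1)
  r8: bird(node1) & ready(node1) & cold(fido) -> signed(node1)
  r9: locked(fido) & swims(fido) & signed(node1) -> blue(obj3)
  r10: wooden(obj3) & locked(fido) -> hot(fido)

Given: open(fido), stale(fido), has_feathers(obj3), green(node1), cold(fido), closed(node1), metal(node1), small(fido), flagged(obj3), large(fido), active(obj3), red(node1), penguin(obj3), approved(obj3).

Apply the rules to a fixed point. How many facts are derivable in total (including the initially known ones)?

22

Round 1 fires r3, r4, r6, r7, giving valid(node1), bird(node1), swims(fido), ready(node1).
Round 2 fires r2, r5, r8, giving flies(obj3), locked(fido), signed(node1).
Round 3 fires r9, giving blue(obj3).
Closure: {active(obj3), approved(obj3), bird(node1), blue(obj3), closed(node1), cold(fido), flagged(obj3), flies(obj3), green(node1), has_feathers(obj3), large(fido), locked(fido), metal(node1), open(fido), penguin(obj3), ready(node1), red(node1), signed(node1), small(fido), stale(fido), swims(fido), valid(node1)} — 22 facts.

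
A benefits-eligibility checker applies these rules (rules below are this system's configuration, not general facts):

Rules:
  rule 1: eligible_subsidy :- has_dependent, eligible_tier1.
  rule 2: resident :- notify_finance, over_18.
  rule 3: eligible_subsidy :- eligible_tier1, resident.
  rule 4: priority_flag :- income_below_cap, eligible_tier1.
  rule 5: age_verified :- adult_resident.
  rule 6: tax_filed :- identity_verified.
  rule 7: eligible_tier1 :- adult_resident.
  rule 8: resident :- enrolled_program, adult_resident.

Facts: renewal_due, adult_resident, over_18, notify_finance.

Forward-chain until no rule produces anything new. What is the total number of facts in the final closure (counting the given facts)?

8

[1] rule 2 [resident :- notify_finance, over_18.]; rule 5 [age_verified :- adult_resident.]; rule 7 [eligible_tier1 :- adult_resident.]. ⇒ new: resident, age_verified, eligible_tier1.
[2] rule 3 [eligible_subsidy :- eligible_tier1, resident.]. ⇒ new: eligible_subsidy.
Closure: {adult_resident, age_verified, eligible_subsidy, eligible_tier1, notify_finance, over_18, renewal_due, resident} — 8 facts.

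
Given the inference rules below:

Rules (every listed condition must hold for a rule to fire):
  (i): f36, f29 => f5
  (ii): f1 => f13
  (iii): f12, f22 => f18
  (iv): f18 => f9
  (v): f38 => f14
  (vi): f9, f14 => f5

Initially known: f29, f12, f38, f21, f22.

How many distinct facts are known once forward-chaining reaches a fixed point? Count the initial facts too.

9

Round 1: (iii) [f12, f22 => f18]; (v) [f38 => f14]. New: f18, f14.
Round 2: (iv) [f18 => f9]. New: f9.
Round 3: (vi) [f9, f14 => f5]. New: f5.
Closure: {f12, f14, f18, f21, f22, f29, f38, f5, f9} — 9 facts.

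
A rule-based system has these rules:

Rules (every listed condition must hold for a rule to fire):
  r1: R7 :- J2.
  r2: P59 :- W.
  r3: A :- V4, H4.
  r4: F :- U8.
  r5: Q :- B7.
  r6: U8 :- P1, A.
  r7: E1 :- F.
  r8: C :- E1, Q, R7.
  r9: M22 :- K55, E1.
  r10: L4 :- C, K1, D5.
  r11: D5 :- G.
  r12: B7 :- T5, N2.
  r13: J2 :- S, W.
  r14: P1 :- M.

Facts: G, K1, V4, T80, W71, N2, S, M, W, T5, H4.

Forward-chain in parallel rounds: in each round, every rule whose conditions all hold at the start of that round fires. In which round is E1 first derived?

4

Round 1: r2 [P59 :- W.]; r3 [A :- V4, H4.]; r11 [D5 :- G.]; r12 [B7 :- T5, N2.]; r13 [J2 :- S, W.]; r14 [P1 :- M.]. New: P59, A, D5, B7, J2, P1.
Round 2: r1 [R7 :- J2.]; r5 [Q :- B7.]; r6 [U8 :- P1, A.]. New: R7, Q, U8.
Round 3: r4 [F :- U8.]. New: F.
Round 4: r7 [E1 :- F.]. New: E1.
E1 first appears in round 4.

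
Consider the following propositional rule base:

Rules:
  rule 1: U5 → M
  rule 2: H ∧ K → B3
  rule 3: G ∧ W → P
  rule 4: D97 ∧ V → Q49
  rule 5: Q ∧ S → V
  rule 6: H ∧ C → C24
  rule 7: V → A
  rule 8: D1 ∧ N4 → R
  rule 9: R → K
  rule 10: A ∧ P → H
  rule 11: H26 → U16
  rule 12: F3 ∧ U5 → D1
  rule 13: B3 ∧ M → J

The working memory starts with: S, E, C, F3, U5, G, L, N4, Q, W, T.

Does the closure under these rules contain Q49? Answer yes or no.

no

[1] rule 1 [U5 → M]; rule 3 [G ∧ W → P]; rule 5 [Q ∧ S → V]; rule 12 [F3 ∧ U5 → D1]. ⇒ new: M, P, V, D1.
[2] rule 7 [V → A]; rule 8 [D1 ∧ N4 → R]. ⇒ new: A, R.
[3] rule 9 [R → K]; rule 10 [A ∧ P → H]. ⇒ new: K, H.
[4] rule 2 [H ∧ K → B3]; rule 6 [H ∧ C → C24]. ⇒ new: B3, C24.
[5] rule 13 [B3 ∧ M → J]. ⇒ new: J.
Fixed point reached. Q49 is concluded only by rule 4; rule 4 needs D97 (never derived).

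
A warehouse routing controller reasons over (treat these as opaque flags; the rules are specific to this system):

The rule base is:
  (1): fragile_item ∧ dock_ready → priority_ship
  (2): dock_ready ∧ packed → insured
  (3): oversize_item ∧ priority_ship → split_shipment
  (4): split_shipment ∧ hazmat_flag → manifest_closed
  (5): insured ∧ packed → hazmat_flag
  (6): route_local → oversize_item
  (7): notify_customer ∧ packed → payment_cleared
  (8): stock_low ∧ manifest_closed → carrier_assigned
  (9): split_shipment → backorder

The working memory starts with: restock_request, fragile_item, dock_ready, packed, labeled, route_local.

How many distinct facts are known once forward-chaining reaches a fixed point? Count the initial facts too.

Round 1 — (1), (2), (6), derive priority_ship, insured, oversize_item.
Round 2 — (3), (5), derive split_shipment, hazmat_flag.
Round 3 — (4), (9), derive manifest_closed, backorder.
Closure: {backorder, dock_ready, fragile_item, hazmat_flag, insured, labeled, manifest_closed, oversize_item, packed, priority_ship, restock_request, route_local, split_shipment} — 13 facts.

13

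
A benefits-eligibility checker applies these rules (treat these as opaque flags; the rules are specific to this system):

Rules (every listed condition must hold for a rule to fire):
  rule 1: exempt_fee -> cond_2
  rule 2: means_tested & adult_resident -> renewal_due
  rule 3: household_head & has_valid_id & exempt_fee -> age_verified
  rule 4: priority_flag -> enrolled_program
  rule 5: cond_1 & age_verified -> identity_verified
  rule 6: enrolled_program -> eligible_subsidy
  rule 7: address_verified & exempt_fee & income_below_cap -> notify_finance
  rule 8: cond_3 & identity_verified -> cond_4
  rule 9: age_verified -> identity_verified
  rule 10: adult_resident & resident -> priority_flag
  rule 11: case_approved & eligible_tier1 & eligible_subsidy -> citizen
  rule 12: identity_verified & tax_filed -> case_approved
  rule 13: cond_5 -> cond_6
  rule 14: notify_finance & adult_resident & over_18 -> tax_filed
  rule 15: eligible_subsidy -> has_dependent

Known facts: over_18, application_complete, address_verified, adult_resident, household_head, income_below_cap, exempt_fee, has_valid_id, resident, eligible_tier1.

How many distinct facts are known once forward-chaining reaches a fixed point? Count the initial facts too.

21

Round 1: rule 1 [exempt_fee -> cond_2]; rule 3 [household_head & has_valid_id & exempt_fee -> age_verified]; rule 7 [address_verified & exempt_fee & income_below_cap -> notify_finance]; rule 10 [adult_resident & resident -> priority_flag]. New: cond_2, age_verified, notify_finance, priority_flag.
Round 2: rule 4 [priority_flag -> enrolled_program]; rule 9 [age_verified -> identity_verified]; rule 14 [notify_finance & adult_resident & over_18 -> tax_filed]. New: enrolled_program, identity_verified, tax_filed.
Round 3: rule 6 [enrolled_program -> eligible_subsidy]; rule 12 [identity_verified & tax_filed -> case_approved]. New: eligible_subsidy, case_approved.
Round 4: rule 11 [case_approved & eligible_tier1 & eligible_subsidy -> citizen]; rule 15 [eligible_subsidy -> has_dependent]. New: citizen, has_dependent.
Closure: {address_verified, adult_resident, age_verified, application_complete, case_approved, citizen, cond_2, eligible_subsidy, eligible_tier1, enrolled_program, exempt_fee, has_dependent, has_valid_id, household_head, identity_verified, income_below_cap, notify_finance, over_18, priority_flag, resident, tax_filed} — 21 facts.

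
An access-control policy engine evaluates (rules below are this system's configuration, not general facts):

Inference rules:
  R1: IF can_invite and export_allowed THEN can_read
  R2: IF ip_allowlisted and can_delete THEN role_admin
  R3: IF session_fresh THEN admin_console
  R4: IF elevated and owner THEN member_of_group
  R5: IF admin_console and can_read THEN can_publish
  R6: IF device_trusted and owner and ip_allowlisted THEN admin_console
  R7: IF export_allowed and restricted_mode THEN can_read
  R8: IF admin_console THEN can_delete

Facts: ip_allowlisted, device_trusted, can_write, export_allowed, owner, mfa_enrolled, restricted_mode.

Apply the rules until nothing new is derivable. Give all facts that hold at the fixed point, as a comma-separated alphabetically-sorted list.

admin_console, can_delete, can_publish, can_read, can_write, device_trusted, export_allowed, ip_allowlisted, mfa_enrolled, owner, restricted_mode, role_admin

Round 1 — R6, R7, derive admin_console, can_read.
Round 2 — R5, R8, derive can_publish, can_delete.
Round 3 — R2, derive role_admin.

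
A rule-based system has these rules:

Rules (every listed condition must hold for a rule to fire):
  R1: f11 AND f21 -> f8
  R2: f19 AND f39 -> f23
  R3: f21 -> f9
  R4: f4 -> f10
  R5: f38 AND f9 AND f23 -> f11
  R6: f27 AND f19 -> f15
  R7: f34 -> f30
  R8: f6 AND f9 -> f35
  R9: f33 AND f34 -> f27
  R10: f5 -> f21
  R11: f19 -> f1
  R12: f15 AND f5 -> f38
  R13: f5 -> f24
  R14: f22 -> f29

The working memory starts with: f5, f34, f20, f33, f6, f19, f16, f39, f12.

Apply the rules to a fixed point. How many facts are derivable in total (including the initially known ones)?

21

Round 1 — R2, R7, R9, R10, R11, R13, derive f23, f30, f27, f21, f1, f24.
Round 2 — R3, R6, derive f9, f15.
Round 3 — R8, R12, derive f35, f38.
Round 4 — R5, derive f11.
Round 5 — R1, derive f8.
Closure: {f1, f11, f12, f15, f16, f19, f20, f21, f23, f24, f27, f30, f33, f34, f35, f38, f39, f5, f6, f8, f9} — 21 facts.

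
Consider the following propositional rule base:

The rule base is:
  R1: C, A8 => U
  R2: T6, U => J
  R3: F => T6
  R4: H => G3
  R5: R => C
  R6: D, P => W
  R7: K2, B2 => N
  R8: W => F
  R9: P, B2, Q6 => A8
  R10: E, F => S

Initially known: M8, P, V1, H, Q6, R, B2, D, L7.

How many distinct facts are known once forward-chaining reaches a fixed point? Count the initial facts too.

Round 1 fires R4, R5, R6, R9, giving G3, C, W, A8.
Round 2 fires R1, R8, giving U, F.
Round 3 fires R3, giving T6.
Round 4 fires R2, giving J.
Closure: {A8, B2, C, D, F, G3, H, J, L7, M8, P, Q6, R, T6, U, V1, W} — 17 facts.

17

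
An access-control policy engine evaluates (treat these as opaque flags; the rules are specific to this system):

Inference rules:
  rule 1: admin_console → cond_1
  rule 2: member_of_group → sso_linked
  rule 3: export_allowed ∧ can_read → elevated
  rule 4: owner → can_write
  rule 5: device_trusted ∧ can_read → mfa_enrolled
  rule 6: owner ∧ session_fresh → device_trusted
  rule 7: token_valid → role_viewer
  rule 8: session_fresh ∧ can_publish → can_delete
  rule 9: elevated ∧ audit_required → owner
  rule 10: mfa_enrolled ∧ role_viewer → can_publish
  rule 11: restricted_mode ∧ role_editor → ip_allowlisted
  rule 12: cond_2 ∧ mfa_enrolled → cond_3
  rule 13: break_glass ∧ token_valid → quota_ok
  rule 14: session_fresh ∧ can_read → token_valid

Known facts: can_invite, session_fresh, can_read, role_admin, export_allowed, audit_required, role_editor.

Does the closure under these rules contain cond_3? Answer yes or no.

no

Round 1 fires rule 3, rule 14, giving elevated, token_valid.
Round 2 fires rule 7, rule 9, giving role_viewer, owner.
Round 3 fires rule 4, rule 6, giving can_write, device_trusted.
Round 4 fires rule 5, giving mfa_enrolled.
Round 5 fires rule 10, giving can_publish.
Round 6 fires rule 8, giving can_delete.
Fixed point reached. cond_3 is concluded only by rule 12; rule 12 needs cond_2 (never derived).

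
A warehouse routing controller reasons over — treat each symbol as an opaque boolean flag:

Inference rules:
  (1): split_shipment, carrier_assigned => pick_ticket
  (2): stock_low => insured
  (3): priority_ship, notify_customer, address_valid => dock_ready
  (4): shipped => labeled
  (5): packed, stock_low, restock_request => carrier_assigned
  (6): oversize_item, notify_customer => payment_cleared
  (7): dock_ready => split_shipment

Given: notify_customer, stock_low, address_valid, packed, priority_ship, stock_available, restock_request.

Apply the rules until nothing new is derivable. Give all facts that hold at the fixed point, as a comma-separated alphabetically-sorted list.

address_valid, carrier_assigned, dock_ready, insured, notify_customer, packed, pick_ticket, priority_ship, restock_request, split_shipment, stock_available, stock_low

Round 1 — (2), (3), (5), derive insured, dock_ready, carrier_assigned.
Round 2 — (7), derive split_shipment.
Round 3 — (1), derive pick_ticket.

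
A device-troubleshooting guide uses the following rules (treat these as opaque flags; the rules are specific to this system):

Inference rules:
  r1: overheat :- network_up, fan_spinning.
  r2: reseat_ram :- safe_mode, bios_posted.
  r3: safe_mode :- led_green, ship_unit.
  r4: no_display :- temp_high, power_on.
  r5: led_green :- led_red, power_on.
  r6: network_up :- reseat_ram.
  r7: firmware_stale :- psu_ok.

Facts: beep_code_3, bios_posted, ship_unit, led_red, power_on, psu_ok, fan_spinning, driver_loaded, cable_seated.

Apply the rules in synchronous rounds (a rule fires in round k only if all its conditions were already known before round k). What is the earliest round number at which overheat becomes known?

Round 1 fires r5, r7, giving led_green, firmware_stale.
Round 2 fires r3, giving safe_mode.
Round 3 fires r2, giving reseat_ram.
Round 4 fires r6, giving network_up.
Round 5 fires r1, giving overheat.
overheat first appears in round 5.

5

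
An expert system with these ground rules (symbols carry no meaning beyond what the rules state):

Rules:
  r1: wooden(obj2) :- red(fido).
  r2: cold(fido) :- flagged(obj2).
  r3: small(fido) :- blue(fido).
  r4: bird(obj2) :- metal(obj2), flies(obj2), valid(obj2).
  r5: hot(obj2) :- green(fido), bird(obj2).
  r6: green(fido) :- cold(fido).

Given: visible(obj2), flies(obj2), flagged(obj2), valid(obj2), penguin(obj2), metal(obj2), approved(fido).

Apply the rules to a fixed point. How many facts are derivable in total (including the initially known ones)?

Round 1: r2 [cold(fido) :- flagged(obj2).]; r4 [bird(obj2) :- metal(obj2), flies(obj2), valid(obj2).]. New: cold(fido), bird(obj2).
Round 2: r6 [green(fido) :- cold(fido).]. New: green(fido).
Round 3: r5 [hot(obj2) :- green(fido), bird(obj2).]. New: hot(obj2).
Closure: {approved(fido), bird(obj2), cold(fido), flagged(obj2), flies(obj2), green(fido), hot(obj2), metal(obj2), penguin(obj2), valid(obj2), visible(obj2)} — 11 facts.

11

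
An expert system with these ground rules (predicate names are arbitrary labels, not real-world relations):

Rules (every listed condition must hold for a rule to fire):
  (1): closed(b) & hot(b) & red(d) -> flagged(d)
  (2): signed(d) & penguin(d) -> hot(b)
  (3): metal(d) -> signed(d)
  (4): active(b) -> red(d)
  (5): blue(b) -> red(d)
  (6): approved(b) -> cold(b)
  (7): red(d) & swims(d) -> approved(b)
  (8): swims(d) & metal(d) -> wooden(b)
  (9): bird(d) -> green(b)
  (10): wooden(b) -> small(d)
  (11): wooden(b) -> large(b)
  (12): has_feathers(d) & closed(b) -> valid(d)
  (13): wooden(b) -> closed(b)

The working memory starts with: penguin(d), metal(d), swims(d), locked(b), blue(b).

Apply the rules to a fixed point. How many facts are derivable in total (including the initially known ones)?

15

Round 1: (3) [metal(d) -> signed(d)]; (5) [blue(b) -> red(d)]; (8) [swims(d) & metal(d) -> wooden(b)]. New: signed(d), red(d), wooden(b).
Round 2: (2) [signed(d) & penguin(d) -> hot(b)]; (7) [red(d) & swims(d) -> approved(b)]; (10) [wooden(b) -> small(d)]; (11) [wooden(b) -> large(b)]; (13) [wooden(b) -> closed(b)]. New: hot(b), approved(b), small(d), large(b), closed(b).
Round 3: (1) [closed(b) & hot(b) & red(d) -> flagged(d)]; (6) [approved(b) -> cold(b)]. New: flagged(d), cold(b).
Closure: {approved(b), blue(b), closed(b), cold(b), flagged(d), hot(b), large(b), locked(b), metal(d), penguin(d), red(d), signed(d), small(d), swims(d), wooden(b)} — 15 facts.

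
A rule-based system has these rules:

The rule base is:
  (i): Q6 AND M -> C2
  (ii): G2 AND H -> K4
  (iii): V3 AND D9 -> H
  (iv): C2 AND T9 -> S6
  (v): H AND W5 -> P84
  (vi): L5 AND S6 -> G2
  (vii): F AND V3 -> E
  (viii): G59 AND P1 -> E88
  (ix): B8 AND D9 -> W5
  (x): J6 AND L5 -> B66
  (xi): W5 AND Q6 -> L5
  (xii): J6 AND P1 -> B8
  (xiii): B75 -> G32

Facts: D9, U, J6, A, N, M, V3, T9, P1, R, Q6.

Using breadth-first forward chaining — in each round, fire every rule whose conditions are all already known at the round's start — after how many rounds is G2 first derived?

4

[1] (i) [Q6 AND M -> C2]; (iii) [V3 AND D9 -> H]; (xii) [J6 AND P1 -> B8]. ⇒ new: C2, H, B8.
[2] (iv) [C2 AND T9 -> S6]; (ix) [B8 AND D9 -> W5]. ⇒ new: S6, W5.
[3] (v) [H AND W5 -> P84]; (xi) [W5 AND Q6 -> L5]. ⇒ new: P84, L5.
[4] (vi) [L5 AND S6 -> G2]; (x) [J6 AND L5 -> B66]. ⇒ new: G2, B66.
G2 first appears in round 4.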